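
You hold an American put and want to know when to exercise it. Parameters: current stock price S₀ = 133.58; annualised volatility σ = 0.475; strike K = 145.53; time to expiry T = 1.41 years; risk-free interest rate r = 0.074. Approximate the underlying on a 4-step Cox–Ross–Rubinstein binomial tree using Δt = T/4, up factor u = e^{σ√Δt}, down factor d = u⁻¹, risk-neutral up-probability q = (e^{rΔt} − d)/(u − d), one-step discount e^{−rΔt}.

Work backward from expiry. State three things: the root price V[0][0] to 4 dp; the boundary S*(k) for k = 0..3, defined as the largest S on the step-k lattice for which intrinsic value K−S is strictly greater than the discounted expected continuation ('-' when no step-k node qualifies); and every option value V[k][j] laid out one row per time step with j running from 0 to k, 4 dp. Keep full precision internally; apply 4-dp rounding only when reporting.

Δt=0.35250, u=1.32580, d=0.75426, q=0.47620, disc=e^(-rΔt)=0.97425
k=4 terminal: V=max(K-S,0) → 102.2955 69.5349 11.9500 0.0000 0.0000
k=3: j=0 S=57.3202 intr=88.2098 cont=84.4627 V=88.2098[EX]; j=1 S=100.7543 intr=44.7757 cont=41.0286 V=44.7757[EX]; j=2 S=177.1003 intr=0.0000 cont=6.0982 V=6.0982[hold]; j=3 S=311.2970 intr=0.0000 cont=0.0000 V=0.0000[hold]  S*(3)=100.7543
k=2: j=0 S=75.9951 intr=69.5349 cont=65.7878 V=69.5349[EX]; j=1 S=133.5800 intr=11.9500 cont=25.6788 V=25.6788[hold]; j=2 S=234.7995 intr=0.0000 cont=3.1120 V=3.1120[hold]  S*(2)=75.9951
k=1: j=0 S=100.7543 intr=44.7757 cont=47.3980 V=47.3980[hold]; j=1 S=177.1003 intr=0.0000 cont=14.5480 V=14.5480[hold]  S*(1)=-
k=0: j=0 S=133.5800 intr=11.9500 cont=30.9372 V=30.9372[hold]  S*(0)=-

price = 30.9372
boundary = - - 75.9951 100.7543
tree:
30.9372
47.3980 14.5480
69.5349 25.6788 3.1120
88.2098 44.7757 6.0982 0.0000
102.2955 69.5349 11.9500 0.0000 0.0000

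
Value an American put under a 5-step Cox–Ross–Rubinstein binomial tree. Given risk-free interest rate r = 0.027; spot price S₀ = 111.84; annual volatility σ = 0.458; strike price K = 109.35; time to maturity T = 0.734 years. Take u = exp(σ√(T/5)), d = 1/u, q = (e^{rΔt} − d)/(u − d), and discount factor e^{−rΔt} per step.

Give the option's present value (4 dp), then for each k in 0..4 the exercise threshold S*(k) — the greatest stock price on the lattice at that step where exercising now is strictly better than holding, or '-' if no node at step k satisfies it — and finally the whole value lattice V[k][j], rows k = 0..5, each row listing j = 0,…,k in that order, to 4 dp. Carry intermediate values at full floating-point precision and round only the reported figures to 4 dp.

price = 15.8504
boundary = - - - 66.0643 78.7366
tree:
15.8504
23.0357 7.8007
32.3030 12.6756 2.3143
43.2857 20.0678 4.3633 0.0000
53.9185 30.6134 8.2265 0.0000 0.0000
62.8400 43.2857 15.5102 0.0000 0.0000 0.0000

Δt=0.14680, u=1.19182, d=0.83905, q=0.46750, disc=e^(-rΔt)=0.99604
k=5 terminal: V=max(K-S,0) → 62.8400 43.2857 15.5102 0.0000 0.0000 0.0000
k=4: j=0 S=55.4315 intr=53.9185 cont=53.4859 V=53.9185[EX]; j=1 S=78.7366 intr=30.6134 cont=30.1808 V=30.6134[EX]; j=2 S=111.8400 intr=0.0000 cont=8.2265 V=8.2265[hold]; j=3 S=158.8611 intr=0.0000 cont=0.0000 V=0.0000[hold]; j=4 S=225.6513 intr=0.0000 cont=0.0000 V=0.0000[hold]  S*(4)=78.7366
k=3: j=0 S=66.0643 intr=43.2857 cont=42.8532 V=43.2857[EX]; j=1 S=93.8398 intr=15.5102 cont=20.0678 V=20.0678[hold]; j=2 S=133.2930 intr=0.0000 cont=4.3633 V=4.3633[hold]; j=3 S=189.3336 intr=0.0000 cont=0.0000 V=0.0000[hold]  S*(3)=66.0643
k=2: j=0 S=78.7366 intr=30.6134 cont=32.3030 V=32.3030[hold]; j=1 S=111.8400 intr=0.0000 cont=12.6756 V=12.6756[hold]; j=2 S=158.8611 intr=0.0000 cont=2.3143 V=2.3143[hold]  S*(2)=-
k=1: j=0 S=93.8398 intr=15.5102 cont=23.0357 V=23.0357[hold]; j=1 S=133.2930 intr=0.0000 cont=7.8007 V=7.8007[hold]  S*(1)=-
k=0: j=0 S=111.8400 intr=0.0000 cont=15.8504 V=15.8504[hold]  S*(0)=-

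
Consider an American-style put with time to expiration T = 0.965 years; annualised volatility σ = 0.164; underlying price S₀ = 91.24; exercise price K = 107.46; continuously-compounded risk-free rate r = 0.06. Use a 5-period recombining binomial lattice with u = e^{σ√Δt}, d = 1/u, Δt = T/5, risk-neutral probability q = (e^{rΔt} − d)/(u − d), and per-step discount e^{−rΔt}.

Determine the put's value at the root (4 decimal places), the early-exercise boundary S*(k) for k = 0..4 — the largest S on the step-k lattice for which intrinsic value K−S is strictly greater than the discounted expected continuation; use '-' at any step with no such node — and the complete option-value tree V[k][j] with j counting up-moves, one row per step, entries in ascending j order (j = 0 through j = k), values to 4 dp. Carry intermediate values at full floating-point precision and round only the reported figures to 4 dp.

price = 16.2200
boundary = 91.2400 84.8976 91.2400 98.0563 91.2400
tree:
16.2200
22.5624 9.8150
28.4640 16.2200 5.0416
33.9553 22.5624 9.4037 1.7567
39.0649 28.4640 16.2200 4.0644 0.0000
43.8193 33.9553 22.5624 9.4037 0.0000 0.0000

Δt=0.19300  u=1.07471  d=0.93049  q=0.56276  discount=0.98849
step 5 (expiry): payoffs max(K−S,0) = 43.8193 33.9553 22.5624 9.4037 0.0000 0.0000
step 4: (k=4,j=0): S=68.3951, (K−S)⁺=39.0649, hold=37.8277 ⇒ V=39.0649 exercise | (k=4,j=1): S=78.9960, (K−S)⁺=28.4640, hold=27.2268 ⇒ V=28.4640 exercise | (k=4,j=2): S=91.2400, (K−S)⁺=16.2200, hold=14.9828 ⇒ V=16.2200 exercise | (k=4,j=3): S=105.3818, (K−S)⁺=2.0782, hold=4.0644 ⇒ V=4.0644 continue | (k=4,j=4): S=121.7154, (K−S)⁺=0.0000, hold=0.0000 ⇒ V=0.0000 continue  boundary S*=91.2400
step 3: (k=3,j=0): S=73.5047, (K−S)⁺=33.9553, hold=32.7181 ⇒ V=33.9553 exercise | (k=3,j=1): S=84.8976, (K−S)⁺=22.5624, hold=21.3252 ⇒ V=22.5624 exercise | (k=3,j=2): S=98.0563, (K−S)⁺=9.4037, hold=9.2714 ⇒ V=9.4037 exercise | (k=3,j=3): S=113.2545, (K−S)⁺=0.0000, hold=1.7567 ⇒ V=1.7567 continue  boundary S*=98.0563
step 2: (k=2,j=0): S=78.9960, (K−S)⁺=28.4640, hold=27.2268 ⇒ V=28.4640 exercise | (k=2,j=1): S=91.2400, (K−S)⁺=16.2200, hold=14.9828 ⇒ V=16.2200 exercise | (k=2,j=2): S=105.3818, (K−S)⁺=2.0782, hold=5.0416 ⇒ V=5.0416 continue  boundary S*=91.2400
step 1: (k=1,j=0): S=84.8976, (K−S)⁺=22.5624, hold=21.3252 ⇒ V=22.5624 exercise | (k=1,j=1): S=98.0563, (K−S)⁺=9.4037, hold=9.8150 ⇒ V=9.8150 continue  boundary S*=84.8976
step 0: (k=0,j=0): S=91.2400, (K−S)⁺=16.2200, hold=15.2115 ⇒ V=16.2200 exercise  boundary S*=91.2400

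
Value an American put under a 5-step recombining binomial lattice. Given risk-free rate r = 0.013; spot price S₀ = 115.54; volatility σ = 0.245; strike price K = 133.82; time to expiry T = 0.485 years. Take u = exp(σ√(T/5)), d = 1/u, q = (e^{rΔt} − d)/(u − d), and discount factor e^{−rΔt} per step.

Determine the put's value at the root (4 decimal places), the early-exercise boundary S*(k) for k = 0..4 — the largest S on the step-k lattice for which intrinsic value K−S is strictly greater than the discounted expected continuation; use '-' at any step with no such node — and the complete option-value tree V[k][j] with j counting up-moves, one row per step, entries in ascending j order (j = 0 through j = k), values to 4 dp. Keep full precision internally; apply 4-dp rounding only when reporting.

price = 20.3357
boundary = - - 99.1870 107.0517 115.5400
tree:
20.3357
27.1092 13.3154
34.6330 19.3230 7.0767
41.9199 26.7683 11.5986 2.3733
48.6714 34.6330 18.2800 4.6520 0.0000
54.9270 41.9199 26.7683 9.1187 0.0000 0.0000

params: Δt=0.09700 u=1.07929 d=0.92653 q=0.48919 e^(-rΔt)=0.99874
t_5 payoffs: 54.9270 41.9199 26.7683 9.1187 0.0000 0.0000
t_4: node(4,0) S=85.1486 payoff=48.6714 vs cont=48.5028 → 48.6714 [stop]  node(4,1) S=99.1870 payoff=34.6330 vs cont=34.4643 → 34.6330 [stop]  node(4,2) S=115.5400 payoff=18.2800 vs cont=18.1114 → 18.2800 [stop]  node(4,3) S=134.5891 payoff=0.0000 vs cont=4.6520 → 4.6520 [wait]  node(4,4) S=156.7788 payoff=0.0000 vs cont=0.0000 → 0.0000 [wait]  ⇒ S*(4)=115.5400
t_3: node(3,0) S=91.9001 payoff=41.9199 vs cont=41.7512 → 41.9199 [stop]  node(3,1) S=107.0517 payoff=26.7683 vs cont=26.5997 → 26.7683 [stop]  node(3,2) S=124.7013 payoff=9.1187 vs cont=11.5986 → 11.5986 [wait]  node(3,3) S=145.2609 payoff=0.0000 vs cont=2.3733 → 2.3733 [wait]  ⇒ S*(3)=107.0517
t_2: node(2,0) S=99.1870 payoff=34.6330 vs cont=34.4643 → 34.6330 [stop]  node(2,1) S=115.5400 payoff=18.2800 vs cont=19.3230 → 19.3230 [wait]  node(2,2) S=134.5891 payoff=0.0000 vs cont=7.0767 → 7.0767 [wait]  ⇒ S*(2)=99.1870
t_1: node(1,0) S=107.0517 payoff=26.7683 vs cont=27.1092 → 27.1092 [wait]  node(1,1) S=124.7013 payoff=9.1187 vs cont=13.3154 → 13.3154 [wait]  ⇒ S*(1)=-
t_0: node(0,0) S=115.5400 payoff=18.2800 vs cont=20.3357 → 20.3357 [wait]  ⇒ S*(0)=-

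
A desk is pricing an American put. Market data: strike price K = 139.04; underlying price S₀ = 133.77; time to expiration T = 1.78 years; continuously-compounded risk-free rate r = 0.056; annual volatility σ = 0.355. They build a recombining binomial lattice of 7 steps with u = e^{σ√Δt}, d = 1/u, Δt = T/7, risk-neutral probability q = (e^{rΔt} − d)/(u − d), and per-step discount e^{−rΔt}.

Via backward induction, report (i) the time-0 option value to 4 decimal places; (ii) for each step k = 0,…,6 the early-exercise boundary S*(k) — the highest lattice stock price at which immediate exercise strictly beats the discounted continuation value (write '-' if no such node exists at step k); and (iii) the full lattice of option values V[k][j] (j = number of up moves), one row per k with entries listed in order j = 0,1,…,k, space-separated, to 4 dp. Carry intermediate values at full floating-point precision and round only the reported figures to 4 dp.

price = 22.8175
boundary = - - - 78.1849 93.5122 78.1849 93.5122
tree:
22.8175
32.8231 13.2792
45.6010 20.7487 6.0498
60.8551 31.3724 10.5204 1.6680
73.6701 45.5278 17.8518 3.3518 0.0000
84.3847 60.8551 29.2645 6.7353 0.0000 0.0000
93.3430 73.6701 45.5278 13.5341 0.0000 0.0000 0.0000
100.8331 84.3847 60.8551 27.1958 0.0000 0.0000 0.0000 0.0000

Δt=0.25429  u=1.19604  d=0.83609  q=0.49521  discount=0.98586
step 7 (expiry): payoffs max(K−S,0) = 100.8331 84.3847 60.8551 27.1958 0.0000 0.0000 0.0000 0.0000
step 6: (k=6,j=0): S=45.6970, (K−S)⁺=93.3430, hold=91.3771 ⇒ V=93.3430 exercise | (k=6,j=1): S=65.3699, (K−S)⁺=73.6701, hold=71.7042 ⇒ V=73.6701 exercise | (k=6,j=2): S=93.5122, (K−S)⁺=45.5278, hold=43.5619 ⇒ V=45.5278 exercise | (k=6,j=3): S=133.7700, (K−S)⁺=5.2700, hold=13.5341 ⇒ V=13.5341 continue | (k=6,j=4): S=191.3591, (K−S)⁺=0.0000, hold=0.0000 ⇒ V=0.0000 continue | (k=6,j=5): S=273.7408, (K−S)⁺=0.0000, hold=0.0000 ⇒ V=0.0000 continue | (k=6,j=6): S=391.5886, (K−S)⁺=0.0000, hold=0.0000 ⇒ V=0.0000 continue  boundary S*=93.5122
step 5: (k=5,j=0): S=54.6553, (K−S)⁺=84.3847, hold=82.4188 ⇒ V=84.3847 exercise | (k=5,j=1): S=78.1849, (K−S)⁺=60.8551, hold=58.8892 ⇒ V=60.8551 exercise | (k=5,j=2): S=111.8442, (K−S)⁺=27.1958, hold=29.2645 ⇒ V=29.2645 continue | (k=5,j=3): S=159.9941, (K−S)⁺=0.0000, hold=6.7353 ⇒ V=6.7353 continue | (k=5,j=4): S=228.8729, (K−S)⁺=0.0000, hold=0.0000 ⇒ V=0.0000 continue | (k=5,j=5): S=327.4046, (K−S)⁺=0.0000, hold=0.0000 ⇒ V=0.0000 continue  boundary S*=78.1849
step 4: (k=4,j=0): S=65.3699, (K−S)⁺=73.6701, hold=71.7042 ⇒ V=73.6701 exercise | (k=4,j=1): S=93.5122, (K−S)⁺=45.5278, hold=44.5718 ⇒ V=45.5278 exercise | (k=4,j=2): S=133.7700, (K−S)⁺=5.2700, hold=17.8518 ⇒ V=17.8518 continue | (k=4,j=3): S=191.3591, (K−S)⁺=0.0000, hold=3.3518 ⇒ V=3.3518 continue | (k=4,j=4): S=273.7408, (K−S)⁺=0.0000, hold=0.0000 ⇒ V=0.0000 continue  boundary S*=93.5122
step 3: (k=3,j=0): S=78.1849, (K−S)⁺=60.8551, hold=58.8892 ⇒ V=60.8551 exercise | (k=3,j=1): S=111.8442, (K−S)⁺=27.1958, hold=31.3724 ⇒ V=31.3724 continue | (k=3,j=2): S=159.9941, (K−S)⁺=0.0000, hold=10.5204 ⇒ V=10.5204 continue | (k=3,j=3): S=228.8729, (K−S)⁺=0.0000, hold=1.6680 ⇒ V=1.6680 continue  boundary S*=78.1849
step 2: (k=2,j=0): S=93.5122, (K−S)⁺=45.5278, hold=45.6010 ⇒ V=45.6010 continue | (k=2,j=1): S=133.7700, (K−S)⁺=5.2700, hold=20.7487 ⇒ V=20.7487 continue | (k=2,j=2): S=191.3591, (K−S)⁺=0.0000, hold=6.0498 ⇒ V=6.0498 continue  boundary S*=-
step 1: (k=1,j=0): S=111.8442, (K−S)⁺=27.1958, hold=32.8231 ⇒ V=32.8231 continue | (k=1,j=1): S=159.9941, (K−S)⁺=0.0000, hold=13.2792 ⇒ V=13.2792 continue  boundary S*=-
step 0: (k=0,j=0): S=133.7700, (K−S)⁺=5.2700, hold=22.8175 ⇒ V=22.8175 continue  boundary S*=-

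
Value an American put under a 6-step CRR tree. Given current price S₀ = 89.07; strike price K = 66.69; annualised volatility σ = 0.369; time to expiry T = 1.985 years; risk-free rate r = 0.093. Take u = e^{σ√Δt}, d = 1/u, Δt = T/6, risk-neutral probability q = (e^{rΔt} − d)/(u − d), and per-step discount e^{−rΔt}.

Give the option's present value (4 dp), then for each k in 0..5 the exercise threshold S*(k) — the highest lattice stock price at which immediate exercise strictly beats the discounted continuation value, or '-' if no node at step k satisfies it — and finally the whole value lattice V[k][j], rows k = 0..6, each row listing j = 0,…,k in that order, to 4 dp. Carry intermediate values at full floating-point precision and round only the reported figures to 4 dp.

Δt=0.33083, u=1.23645, d=0.80877, q=0.52020, disc=e^(-rΔt)=0.96970
k=6 terminal: V=max(K-S,0) → 41.7625 28.5808 8.4287 0.0000 0.0000 0.0000 0.0000
k=5: j=0 S=30.8215 intr=35.8685 cont=33.8478 V=35.8685[EX]; j=1 S=47.1200 intr=19.5700 cont=17.5494 V=19.5700[EX]; j=2 S=72.0371 intr=0.0000 cont=3.9216 V=3.9216[hold]; j=3 S=110.1303 intr=0.0000 cont=0.0000 V=0.0000[hold]; j=4 S=168.3673 intr=0.0000 cont=0.0000 V=0.0000[hold]; j=5 S=257.4001 intr=0.0000 cont=0.0000 V=0.0000[hold]  S*(5)=47.1200
k=4: j=0 S=38.1092 intr=28.5808 cont=26.5602 V=28.5808[EX]; j=1 S=58.2613 intr=8.4287 cont=11.0834 V=11.0834[hold]; j=2 S=89.0700 intr=0.0000 cont=1.8246 V=1.8246[hold]; j=3 S=136.1703 intr=0.0000 cont=0.0000 V=0.0000[hold]; j=4 S=208.1773 intr=0.0000 cont=0.0000 V=0.0000[hold]  S*(4)=38.1092
k=3: j=0 S=47.1200 intr=19.5700 cont=18.8885 V=19.5700[EX]; j=1 S=72.0371 intr=0.0000 cont=6.0771 V=6.0771[hold]; j=2 S=110.1303 intr=0.0000 cont=0.8489 V=0.8489[hold]; j=3 S=168.3673 intr=0.0000 cont=0.0000 V=0.0000[hold]  S*(3)=47.1200
k=2: j=0 S=58.2613 intr=8.4287 cont=12.1708 V=12.1708[hold]; j=1 S=89.0700 intr=0.0000 cont=3.2557 V=3.2557[hold]; j=2 S=136.1703 intr=0.0000 cont=0.3950 V=0.3950[hold]  S*(2)=-
k=1: j=0 S=72.0371 intr=0.0000 cont=7.3049 V=7.3049[hold]; j=1 S=110.1303 intr=0.0000 cont=1.7140 V=1.7140[hold]  S*(1)=-
k=0: j=0 S=89.0700 intr=0.0000 cont=4.2633 V=4.2633[hold]  S*(0)=-

price = 4.2633
boundary = - - - 47.1200 38.1092 47.1200
tree:
4.2633
7.3049 1.7140
12.1708 3.2557 0.3950
19.5700 6.0771 0.8489 0.0000
28.5808 11.0834 1.8246 0.0000 0.0000
35.8685 19.5700 3.9216 0.0000 0.0000 0.0000
41.7625 28.5808 8.4287 0.0000 0.0000 0.0000 0.0000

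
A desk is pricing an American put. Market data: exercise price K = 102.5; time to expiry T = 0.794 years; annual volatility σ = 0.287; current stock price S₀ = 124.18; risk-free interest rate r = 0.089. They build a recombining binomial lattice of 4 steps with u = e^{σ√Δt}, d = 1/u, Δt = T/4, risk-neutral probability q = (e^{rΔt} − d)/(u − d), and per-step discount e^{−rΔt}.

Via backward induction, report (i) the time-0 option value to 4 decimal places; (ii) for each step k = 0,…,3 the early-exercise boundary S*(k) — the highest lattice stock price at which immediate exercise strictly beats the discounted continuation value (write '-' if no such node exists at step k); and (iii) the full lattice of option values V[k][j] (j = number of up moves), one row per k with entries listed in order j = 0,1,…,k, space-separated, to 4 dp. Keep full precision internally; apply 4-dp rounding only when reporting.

Δt=0.19850, u=1.13640, d=0.87997, q=0.53758, disc=e^(-rΔt)=0.98249
k=4 terminal: V=max(K-S,0) → 28.0402 6.3417 0.0000 0.0000 0.0000
k=3: j=0 S=84.6164 intr=17.8836 cont=16.0887 V=17.8836[EX]; j=1 S=109.2746 intr=0.0000 cont=2.8812 V=2.8812[hold]; j=2 S=141.1185 intr=0.0000 cont=0.0000 V=0.0000[hold]; j=3 S=182.2422 intr=0.0000 cont=0.0000 V=0.0000[hold]  S*(3)=84.6164
k=2: j=0 S=96.1583 intr=6.3417 cont=9.6466 V=9.6466[hold]; j=1 S=124.1800 intr=0.0000 cont=1.3090 V=1.3090[hold]; j=2 S=160.3675 intr=0.0000 cont=0.0000 V=0.0000[hold]  S*(2)=-
k=1: j=0 S=109.2746 intr=0.0000 cont=5.0740 V=5.0740[hold]; j=1 S=141.1185 intr=0.0000 cont=0.5947 V=0.5947[hold]  S*(1)=-
k=0: j=0 S=124.1800 intr=0.0000 cont=2.6193 V=2.6193[hold]  S*(0)=-

price = 2.6193
boundary = - - - 84.6164
tree:
2.6193
5.0740 0.5947
9.6466 1.3090 0.0000
17.8836 2.8812 0.0000 0.0000
28.0402 6.3417 0.0000 0.0000 0.0000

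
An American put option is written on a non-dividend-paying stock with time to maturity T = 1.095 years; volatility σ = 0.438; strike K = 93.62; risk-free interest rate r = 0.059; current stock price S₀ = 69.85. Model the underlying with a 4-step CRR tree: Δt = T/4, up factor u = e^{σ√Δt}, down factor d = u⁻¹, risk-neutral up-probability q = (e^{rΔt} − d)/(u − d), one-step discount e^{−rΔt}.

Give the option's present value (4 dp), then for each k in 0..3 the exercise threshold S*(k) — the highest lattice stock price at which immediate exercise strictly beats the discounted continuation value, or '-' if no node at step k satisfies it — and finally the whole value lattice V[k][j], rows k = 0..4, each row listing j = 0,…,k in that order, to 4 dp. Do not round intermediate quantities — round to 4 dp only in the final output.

price = 27.0485
boundary = - 55.5444 44.1687 55.5444
tree:
27.0485
38.0756 15.9358
49.4513 25.2931 6.2669
58.4972 38.0756 12.2051 0.0000
65.6905 49.4513 23.7700 0.0000 0.0000

Δt=0.27375  u=1.25755  d=0.79520  q=0.47817  discount=0.98398
step 4 (expiry): payoffs max(K−S,0) = 65.6905 49.4513 23.7700 0.0000 0.0000
step 3: (k=3,j=0): S=35.1228, (K−S)⁺=58.4972, hold=56.9973 ⇒ V=58.4972 exercise | (k=3,j=1): S=55.5444, (K−S)⁺=38.0756, hold=36.5756 ⇒ V=38.0756 exercise | (k=3,j=2): S=87.8400, (K−S)⁺=5.7800, hold=12.2051 ⇒ V=12.2051 continue | (k=3,j=3): S=138.9133, (K−S)⁺=0.0000, hold=0.0000 ⇒ V=0.0000 continue  boundary S*=55.5444
step 2: (k=2,j=0): S=44.1687, (K−S)⁺=49.4513, hold=47.9513 ⇒ V=49.4513 exercise | (k=2,j=1): S=69.8500, (K−S)⁺=23.7700, hold=25.2931 ⇒ V=25.2931 continue | (k=2,j=2): S=110.4633, (K−S)⁺=0.0000, hold=6.2669 ⇒ V=6.2669 continue  boundary S*=44.1687
step 1: (k=1,j=0): S=55.5444, (K−S)⁺=38.0756, hold=37.2923 ⇒ V=38.0756 exercise | (k=1,j=1): S=87.8400, (K−S)⁺=5.7800, hold=15.9358 ⇒ V=15.9358 continue  boundary S*=55.5444
step 0: (k=0,j=0): S=69.8500, (K−S)⁺=23.7700, hold=27.0485 ⇒ V=27.0485 continue  boundary S*=-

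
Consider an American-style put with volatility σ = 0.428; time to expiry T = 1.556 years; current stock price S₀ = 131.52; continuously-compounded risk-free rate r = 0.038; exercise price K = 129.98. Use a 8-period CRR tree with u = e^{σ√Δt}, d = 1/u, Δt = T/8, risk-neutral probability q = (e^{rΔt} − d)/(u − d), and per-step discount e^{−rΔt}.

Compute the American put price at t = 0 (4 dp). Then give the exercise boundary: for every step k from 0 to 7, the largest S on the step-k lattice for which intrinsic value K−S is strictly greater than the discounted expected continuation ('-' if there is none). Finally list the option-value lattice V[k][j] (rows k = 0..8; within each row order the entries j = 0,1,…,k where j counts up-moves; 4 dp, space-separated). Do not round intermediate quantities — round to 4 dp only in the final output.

price = 22.8279
boundary = - - - 74.6557 61.8140 74.6557 90.1653 108.8969
tree:
22.8279
31.7176 13.2612
42.6757 19.9811 5.9668
55.3243 29.2241 9.9754 1.5850
68.1660 41.1758 16.3392 3.0270 0.0000
78.7988 55.3243 26.0259 5.7808 0.0000 0.0000
87.6026 68.1660 39.8147 11.0398 0.0000 0.0000 0.0000
94.8920 78.7988 55.3243 21.0831 0.0000 0.0000 0.0000 0.0000
100.9276 87.6026 68.1660 39.8147 0.0000 0.0000 0.0000 0.0000 0.0000

params: Δt=0.19450 u=1.20775 d=0.82799 q=0.47248 e^(-rΔt)=0.99264
t_8 payoffs: 100.9276 87.6026 68.1660 39.8147 0.0000 0.0000 0.0000 0.0000 0.0000
t_7: node(7,0) S=35.0880 payoff=94.8920 vs cont=93.9349 → 94.8920 [stop]  node(7,1) S=51.1812 payoff=78.7988 vs cont=77.8416 → 78.7988 [stop]  node(7,2) S=74.6557 payoff=55.3243 vs cont=54.3671 → 55.3243 [stop]  node(7,3) S=108.8969 payoff=21.0831 vs cont=20.8482 → 21.0831 [stop]  node(7,4) S=158.8430 payoff=0.0000 vs cont=0.0000 → 0.0000 [wait]  node(7,5) S=231.6970 payoff=0.0000 vs cont=0.0000 → 0.0000 [wait]  node(7,6) S=337.9659 payoff=0.0000 vs cont=0.0000 → 0.0000 [wait]  node(7,7) S=492.9755 payoff=0.0000 vs cont=0.0000 → 0.0000 [wait]  ⇒ S*(7)=108.8969
t_6: node(6,0) S=42.3774 payoff=87.6026 vs cont=86.6454 → 87.6026 [stop]  node(6,1) S=61.8140 payoff=68.1660 vs cont=67.2088 → 68.1660 [stop]  node(6,2) S=90.1653 payoff=39.8147 vs cont=38.8576 → 39.8147 [stop]  node(6,3) S=131.5200 payoff=0.0000 vs cont=11.0398 → 11.0398 [wait]  node(6,4) S=191.8422 payoff=0.0000 vs cont=0.0000 → 0.0000 [wait]  node(6,5) S=279.8315 payoff=0.0000 vs cont=0.0000 → 0.0000 [wait]  node(6,6) S=408.1775 payoff=0.0000 vs cont=0.0000 → 0.0000 [wait]  ⇒ S*(6)=90.1653
t_5: node(5,0) S=51.1812 payoff=78.7988 vs cont=77.8416 → 78.7988 [stop]  node(5,1) S=74.6557 payoff=55.3243 vs cont=54.3671 → 55.3243 [stop]  node(5,2) S=108.8969 payoff=21.0831 vs cont=26.0259 → 26.0259 [wait]  node(5,3) S=158.8430 payoff=0.0000 vs cont=5.7808 → 5.7808 [wait]  node(5,4) S=231.6970 payoff=0.0000 vs cont=0.0000 → 0.0000 [wait]  node(5,5) S=337.9659 payoff=0.0000 vs cont=0.0000 → 0.0000 [wait]  ⇒ S*(5)=74.6557
t_4: node(4,0) S=61.8140 payoff=68.1660 vs cont=67.2088 → 68.1660 [stop]  node(4,1) S=90.1653 payoff=39.8147 vs cont=41.1758 → 41.1758 [wait]  node(4,2) S=131.5200 payoff=0.0000 vs cont=16.3392 → 16.3392 [wait]  node(4,3) S=191.8422 payoff=0.0000 vs cont=3.0270 → 3.0270 [wait]  node(4,4) S=279.8315 payoff=0.0000 vs cont=0.0000 → 0.0000 [wait]  ⇒ S*(4)=61.8140
t_3: node(3,0) S=74.6557 payoff=55.3243 vs cont=55.0055 → 55.3243 [stop]  node(3,1) S=108.8969 payoff=21.0831 vs cont=29.2241 → 29.2241 [wait]  node(3,2) S=158.8430 payoff=0.0000 vs cont=9.9754 → 9.9754 [wait]  node(3,3) S=231.6970 payoff=0.0000 vs cont=1.5850 → 1.5850 [wait]  ⇒ S*(3)=74.6557
t_2: node(2,0) S=90.1653 payoff=39.8147 vs cont=42.6757 → 42.6757 [wait]  node(2,1) S=131.5200 payoff=0.0000 vs cont=19.9811 → 19.9811 [wait]  node(2,2) S=191.8422 payoff=0.0000 vs cont=5.9668 → 5.9668 [wait]  ⇒ S*(2)=-
t_1: node(1,0) S=108.8969 payoff=21.0831 vs cont=31.7176 → 31.7176 [wait]  node(1,1) S=158.8430 payoff=0.0000 vs cont=13.2612 → 13.2612 [wait]  ⇒ S*(1)=-
t_0: node(0,0) S=131.5200 payoff=0.0000 vs cont=22.8279 → 22.8279 [wait]  ⇒ S*(0)=-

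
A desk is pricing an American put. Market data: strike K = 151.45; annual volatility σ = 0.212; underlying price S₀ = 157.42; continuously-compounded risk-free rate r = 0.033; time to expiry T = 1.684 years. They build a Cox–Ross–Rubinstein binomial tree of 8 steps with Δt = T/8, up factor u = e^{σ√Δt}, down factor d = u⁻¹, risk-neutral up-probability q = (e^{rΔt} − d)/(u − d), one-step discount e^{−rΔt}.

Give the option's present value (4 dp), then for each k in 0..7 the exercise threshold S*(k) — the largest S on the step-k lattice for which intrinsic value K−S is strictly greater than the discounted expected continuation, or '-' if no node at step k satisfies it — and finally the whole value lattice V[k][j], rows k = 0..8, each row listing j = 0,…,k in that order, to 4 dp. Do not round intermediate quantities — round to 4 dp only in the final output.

price = 11.0006
boundary = - - - 117.5800 106.6820 117.5800 129.5912 117.5800
tree:
11.0006
16.5482 5.8519
24.1167 9.5450 2.4044
33.8700 15.1298 4.3410 0.5874
44.7680 23.1455 7.6802 1.2109 0.0000
54.6559 33.8700 13.2177 2.4959 0.0000 0.0000
63.6273 44.7680 21.8588 5.1447 0.0000 0.0000 0.0000
71.7672 54.6559 33.8700 10.6045 0.0000 0.0000 0.0000 0.0000
79.1526 63.6273 44.7680 21.8588 0.0000 0.0000 0.0000 0.0000 0.0000

Δt=0.21050, u=1.10215, d=0.90731, q=0.51148, disc=e^(-rΔt)=0.99308
k=8 terminal: V=max(K-S,0) → 79.1526 63.6273 44.7680 21.8588 0.0000 0.0000 0.0000 0.0000 0.0000
k=7: j=0 S=79.6828 intr=71.7672 cont=70.7188 V=71.7672[EX]; j=1 S=96.7941 intr=54.6559 cont=53.6075 V=54.6559[EX]; j=2 S=117.5800 intr=33.8700 cont=32.8216 V=33.8700[EX]; j=3 S=142.8294 intr=8.6206 cont=10.6045 V=10.6045[hold]; j=4 S=173.5010 intr=0.0000 cont=0.0000 V=0.0000[hold]; j=5 S=210.7591 intr=0.0000 cont=0.0000 V=0.0000[hold]; j=6 S=256.0182 intr=0.0000 cont=0.0000 V=0.0000[hold]; j=7 S=310.9962 intr=0.0000 cont=0.0000 V=0.0000[hold]  S*(7)=117.5800
k=6: j=0 S=87.8227 intr=63.6273 cont=62.5789 V=63.6273[EX]; j=1 S=106.6820 intr=44.7680 cont=43.7196 V=44.7680[EX]; j=2 S=129.5912 intr=21.8588 cont=21.8181 V=21.8588[EX]; j=3 S=157.4200 intr=0.0000 cont=5.1447 V=5.1447[hold]; j=4 S=191.2248 intr=0.0000 cont=0.0000 V=0.0000[hold]; j=5 S=232.2890 intr=0.0000 cont=0.0000 V=0.0000[hold]; j=6 S=282.1714 intr=0.0000 cont=0.0000 V=0.0000[hold]  S*(6)=129.5912
k=5: j=0 S=96.7941 intr=54.6559 cont=53.6075 V=54.6559[EX]; j=1 S=117.5800 intr=33.8700 cont=32.8216 V=33.8700[EX]; j=2 S=142.8294 intr=8.6206 cont=13.2177 V=13.2177[hold]; j=3 S=173.5010 intr=0.0000 cont=2.4959 V=2.4959[hold]; j=4 S=210.7591 intr=0.0000 cont=0.0000 V=0.0000[hold]; j=5 S=256.0182 intr=0.0000 cont=0.0000 V=0.0000[hold]  S*(5)=117.5800
k=4: j=0 S=106.6820 intr=44.7680 cont=43.7196 V=44.7680[EX]; j=1 S=129.5912 intr=21.8588 cont=23.1455 V=23.1455[hold]; j=2 S=157.4200 intr=0.0000 cont=7.6802 V=7.6802[hold]; j=3 S=191.2248 intr=0.0000 cont=1.2109 V=1.2109[hold]; j=4 S=232.2890 intr=0.0000 cont=0.0000 V=0.0000[hold]  S*(4)=106.6820
k=3: j=0 S=117.5800 intr=33.8700 cont=33.4752 V=33.8700[EX]; j=1 S=142.8294 intr=8.6206 cont=15.1298 V=15.1298[hold]; j=2 S=173.5010 intr=0.0000 cont=4.3410 V=4.3410[hold]; j=3 S=210.7591 intr=0.0000 cont=0.5874 V=0.5874[hold]  S*(3)=117.5800
k=2: j=0 S=129.5912 intr=21.8588 cont=24.1167 V=24.1167[hold]; j=1 S=157.4200 intr=0.0000 cont=9.5450 V=9.5450[hold]; j=2 S=191.2248 intr=0.0000 cont=2.4044 V=2.4044[hold]  S*(2)=-
k=1: j=0 S=142.8294 intr=8.6206 cont=16.5482 V=16.5482[hold]; j=1 S=173.5010 intr=0.0000 cont=5.8519 V=5.8519[hold]  S*(1)=-
k=0: j=0 S=157.4200 intr=0.0000 cont=11.0006 V=11.0006[hold]  S*(0)=-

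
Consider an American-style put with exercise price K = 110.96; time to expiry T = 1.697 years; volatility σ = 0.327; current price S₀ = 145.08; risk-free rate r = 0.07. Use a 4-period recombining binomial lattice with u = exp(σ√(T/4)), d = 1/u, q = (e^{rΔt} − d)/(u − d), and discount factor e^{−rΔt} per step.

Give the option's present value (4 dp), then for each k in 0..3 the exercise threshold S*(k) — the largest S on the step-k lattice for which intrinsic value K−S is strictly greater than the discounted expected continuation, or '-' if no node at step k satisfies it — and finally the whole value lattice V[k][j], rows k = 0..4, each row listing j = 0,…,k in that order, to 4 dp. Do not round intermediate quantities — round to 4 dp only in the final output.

Δt=0.42425  u=1.23737  d=0.80816  q=0.51718  discount=0.97074
step 4 (expiry): payoffs max(K−S,0) = 49.0720 16.2039 0.0000 0.0000 0.0000
step 3: (k=3,j=0): S=76.5785, (K−S)⁺=34.3815, hold=31.1347 ⇒ V=34.3815 exercise | (k=3,j=1): S=117.2485, (K−S)⁺=0.0000, hold=7.5946 ⇒ V=7.5946 continue | (k=3,j=2): S=179.5179, (K−S)⁺=0.0000, hold=0.0000 ⇒ V=0.0000 continue | (k=3,j=3): S=274.8580, (K−S)⁺=0.0000, hold=0.0000 ⇒ V=0.0000 continue  boundary S*=76.5785
step 2: (k=2,j=0): S=94.7561, (K−S)⁺=16.2039, hold=19.9272 ⇒ V=19.9272 continue | (k=2,j=1): S=145.0800, (K−S)⁺=0.0000, hold=3.5595 ⇒ V=3.5595 continue | (k=2,j=2): S=222.1304, (K−S)⁺=0.0000, hold=0.0000 ⇒ V=0.0000 continue  boundary S*=-
step 1: (k=1,j=0): S=117.2485, (K−S)⁺=0.0000, hold=11.1267 ⇒ V=11.1267 continue | (k=1,j=1): S=179.5179, (K−S)⁺=0.0000, hold=1.6683 ⇒ V=1.6683 continue  boundary S*=-
step 0: (k=0,j=0): S=145.0800, (K−S)⁺=0.0000, hold=6.0526 ⇒ V=6.0526 continue  boundary S*=-

price = 6.0526
boundary = - - - 76.5785
tree:
6.0526
11.1267 1.6683
19.9272 3.5595 0.0000
34.3815 7.5946 0.0000 0.0000
49.0720 16.2039 0.0000 0.0000 0.0000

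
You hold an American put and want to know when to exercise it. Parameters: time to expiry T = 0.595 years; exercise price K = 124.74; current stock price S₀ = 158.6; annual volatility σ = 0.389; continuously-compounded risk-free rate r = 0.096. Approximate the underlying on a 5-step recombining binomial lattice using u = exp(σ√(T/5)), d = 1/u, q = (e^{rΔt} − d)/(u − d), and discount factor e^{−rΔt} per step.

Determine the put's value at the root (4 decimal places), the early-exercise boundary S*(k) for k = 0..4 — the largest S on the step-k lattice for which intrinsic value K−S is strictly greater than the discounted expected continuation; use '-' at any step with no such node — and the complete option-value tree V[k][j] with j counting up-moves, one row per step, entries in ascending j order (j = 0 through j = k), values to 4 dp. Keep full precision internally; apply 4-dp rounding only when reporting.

params: Δt=0.11900 u=1.14361 d=0.87442 q=0.50918 e^(-rΔt)=0.98864
t_5 payoffs: 43.6604 18.7004 0.0000 0.0000 0.0000 0.0000
t_4: node(4,0) S=92.7235 payoff=32.0165 vs cont=30.5996 → 32.0165 [stop]  node(4,1) S=121.2681 payoff=3.4719 vs cont=9.0742 → 9.0742 [wait]  node(4,2) S=158.6000 payoff=0.0000 vs cont=0.0000 → 0.0000 [wait]  node(4,3) S=207.4244 payoff=0.0000 vs cont=0.0000 → 0.0000 [wait]  node(4,4) S=271.2793 payoff=0.0000 vs cont=0.0000 → 0.0000 [wait]  ⇒ S*(4)=92.7235
t_3: node(3,0) S=106.0396 payoff=18.7004 vs cont=20.1037 → 20.1037 [wait]  node(3,1) S=138.6835 payoff=0.0000 vs cont=4.4032 → 4.4032 [wait]  node(3,2) S=181.3767 payoff=0.0000 vs cont=0.0000 → 0.0000 [wait]  node(3,3) S=237.2129 payoff=0.0000 vs cont=0.0000 → 0.0000 [wait]  ⇒ S*(3)=-
t_2: node(2,0) S=121.2681 payoff=3.4719 vs cont=11.9717 → 11.9717 [wait]  node(2,1) S=158.6000 payoff=0.0000 vs cont=2.1366 → 2.1366 [wait]  node(2,2) S=207.4244 payoff=0.0000 vs cont=0.0000 → 0.0000 [wait]  ⇒ S*(2)=-
t_1: node(1,0) S=138.6835 payoff=0.0000 vs cont=6.8847 → 6.8847 [wait]  node(1,1) S=181.3767 payoff=0.0000 vs cont=1.0368 → 1.0368 [wait]  ⇒ S*(1)=-
t_0: node(0,0) S=158.6000 payoff=0.0000 vs cont=3.8626 → 3.8626 [wait]  ⇒ S*(0)=-

price = 3.8626
boundary = - - - - 92.7235
tree:
3.8626
6.8847 1.0368
11.9717 2.1366 0.0000
20.1037 4.4032 0.0000 0.0000
32.0165 9.0742 0.0000 0.0000 0.0000
43.6604 18.7004 0.0000 0.0000 0.0000 0.0000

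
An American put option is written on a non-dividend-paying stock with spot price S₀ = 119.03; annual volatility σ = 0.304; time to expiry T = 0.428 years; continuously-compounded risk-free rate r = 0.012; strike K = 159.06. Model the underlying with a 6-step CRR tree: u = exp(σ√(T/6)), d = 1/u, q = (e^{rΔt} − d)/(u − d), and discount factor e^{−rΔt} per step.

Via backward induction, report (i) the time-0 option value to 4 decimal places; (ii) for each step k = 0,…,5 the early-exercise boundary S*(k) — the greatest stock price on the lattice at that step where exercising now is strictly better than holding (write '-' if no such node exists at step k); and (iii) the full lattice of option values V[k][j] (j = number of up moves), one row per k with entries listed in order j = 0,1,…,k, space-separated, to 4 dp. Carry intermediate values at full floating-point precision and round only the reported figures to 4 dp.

price = 40.5001
boundary = - 109.7475 101.1889 109.7475 119.0300 129.0976
tree:
40.5001
49.3125 31.2135
57.8711 40.0917 21.8405
65.7623 49.3125 30.3705 12.8206
73.0380 57.8711 40.0300 20.1664 5.0425
79.7464 65.7623 49.3125 29.9624 9.7993 0.0000
85.9316 73.0380 57.8711 40.0300 19.0433 0.0000 0.0000

Δt=0.07133, u=1.08458, d=0.92202, q=0.48498, disc=e^(-rΔt)=0.99914
k=6 terminal: V=max(K-S,0) → 85.9316 73.0380 57.8711 40.0300 19.0433 0.0000 0.0000
k=5: j=0 S=79.3136 intr=79.7464 cont=79.6103 V=79.7464[EX]; j=1 S=93.2977 intr=65.7623 cont=65.6262 V=65.7623[EX]; j=2 S=109.7475 intr=49.3125 cont=49.1764 V=49.3125[EX]; j=3 S=129.0976 intr=29.9624 cont=29.8263 V=29.9624[EX]; j=4 S=151.8594 intr=7.2006 cont=9.7993 V=9.7993[hold]; j=5 S=178.6345 intr=0.0000 cont=0.0000 V=0.0000[hold]  S*(5)=129.0976
k=4: j=0 S=86.0220 intr=73.0380 cont=72.9019 V=73.0380[EX]; j=1 S=101.1889 intr=57.8711 cont=57.7350 V=57.8711[EX]; j=2 S=119.0300 intr=40.0300 cont=39.8939 V=40.0300[EX]; j=3 S=140.0167 intr=19.0433 cont=20.1664 V=20.1664[hold]; j=4 S=164.7038 intr=0.0000 cont=5.0425 V=5.0425[hold]  S*(4)=119.0300
k=3: j=0 S=93.2977 intr=65.7623 cont=65.6262 V=65.7623[EX]; j=1 S=109.7475 intr=49.3125 cont=49.1764 V=49.3125[EX]; j=2 S=129.0976 intr=29.9624 cont=30.3705 V=30.3705[hold]; j=3 S=151.8594 intr=7.2006 cont=12.8206 V=12.8206[hold]  S*(3)=109.7475
k=2: j=0 S=101.1889 intr=57.8711 cont=57.7350 V=57.8711[EX]; j=1 S=119.0300 intr=40.0300 cont=40.0917 V=40.0917[hold]; j=2 S=140.0167 intr=19.0433 cont=21.8405 V=21.8405[hold]  S*(2)=101.1889
k=1: j=0 S=109.7475 intr=49.3125 cont=49.2063 V=49.3125[EX]; j=1 S=129.0976 intr=29.9624 cont=31.2135 V=31.2135[hold]  S*(1)=109.7475
k=0: j=0 S=119.0300 intr=40.0300 cont=40.5001 V=40.5001[hold]  S*(0)=-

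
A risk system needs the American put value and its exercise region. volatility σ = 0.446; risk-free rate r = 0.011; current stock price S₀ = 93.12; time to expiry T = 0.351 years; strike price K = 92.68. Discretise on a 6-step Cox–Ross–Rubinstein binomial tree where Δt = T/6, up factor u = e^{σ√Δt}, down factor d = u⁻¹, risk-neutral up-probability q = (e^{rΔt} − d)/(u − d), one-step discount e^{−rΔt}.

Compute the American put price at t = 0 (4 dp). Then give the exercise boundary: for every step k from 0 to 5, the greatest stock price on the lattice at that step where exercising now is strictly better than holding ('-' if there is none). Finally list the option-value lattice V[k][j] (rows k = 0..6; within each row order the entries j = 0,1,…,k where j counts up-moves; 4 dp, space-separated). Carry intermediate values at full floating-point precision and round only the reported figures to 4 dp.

Δt=0.05850  u=1.11391  d=0.89774  q=0.47604  discount=0.99936
step 6 (expiry): payoffs max(K−S,0) = 43.9326 32.1949 17.6309 0.0000 0.0000 0.0000 0.0000
step 5: (k=5,j=0): S=54.3000, (K−S)⁺=38.3800, hold=38.3204 ⇒ V=38.3800 exercise | (k=5,j=1): S=67.3747, (K−S)⁺=25.3053, hold=25.2457 ⇒ V=25.3053 exercise | (k=5,j=2): S=83.5977, (K−S)⁺=9.0823, hold=9.2320 ⇒ V=9.2320 continue | (k=5,j=3): S=103.7270, (K−S)⁺=0.0000, hold=0.0000 ⇒ V=0.0000 continue | (k=5,j=4): S=128.7031, (K−S)⁺=0.0000, hold=0.0000 ⇒ V=0.0000 continue | (k=5,j=5): S=159.6931, (K−S)⁺=0.0000, hold=0.0000 ⇒ V=0.0000 continue  boundary S*=67.3747
step 4: (k=4,j=0): S=60.4851, (K−S)⁺=32.1949, hold=32.1353 ⇒ V=32.1949 exercise | (k=4,j=1): S=75.0491, (K−S)⁺=17.6309, hold=17.6425 ⇒ V=17.6425 continue | (k=4,j=2): S=93.1200, (K−S)⁺=0.0000, hold=4.8341 ⇒ V=4.8341 continue | (k=4,j=3): S=115.5421, (K−S)⁺=0.0000, hold=0.0000 ⇒ V=0.0000 continue | (k=4,j=4): S=143.3632, (K−S)⁺=0.0000, hold=0.0000 ⇒ V=0.0000 continue  boundary S*=60.4851
step 3: (k=3,j=0): S=67.3747, (K−S)⁺=25.3053, hold=25.2512 ⇒ V=25.3053 exercise | (k=3,j=1): S=83.5977, (K−S)⁺=9.0823, hold=11.5378 ⇒ V=11.5378 continue | (k=3,j=2): S=103.7270, (K−S)⁺=0.0000, hold=2.5313 ⇒ V=2.5313 continue | (k=3,j=3): S=128.7031, (K−S)⁺=0.0000, hold=0.0000 ⇒ V=0.0000 continue  boundary S*=67.3747
step 2: (k=2,j=0): S=75.0491, (K−S)⁺=17.6309, hold=18.7394 ⇒ V=18.7394 continue | (k=2,j=1): S=93.1200, (K−S)⁺=0.0000, hold=7.2457 ⇒ V=7.2457 continue | (k=2,j=2): S=115.5421, (K−S)⁺=0.0000, hold=1.3254 ⇒ V=1.3254 continue  boundary S*=-
step 1: (k=1,j=0): S=83.5977, (K−S)⁺=9.0823, hold=13.2595 ⇒ V=13.2595 continue | (k=1,j=1): S=103.7270, (K−S)⁺=0.0000, hold=4.4246 ⇒ V=4.4246 continue  boundary S*=-
step 0: (k=0,j=0): S=93.1200, (K−S)⁺=0.0000, hold=9.0479 ⇒ V=9.0479 continue  boundary S*=-

price = 9.0479
boundary = - - - 67.3747 60.4851 67.3747
tree:
9.0479
13.2595 4.4246
18.7394 7.2457 1.3254
25.3053 11.5378 2.5313 0.0000
32.1949 17.6425 4.8341 0.0000 0.0000
38.3800 25.3053 9.2320 0.0000 0.0000 0.0000
43.9326 32.1949 17.6309 0.0000 0.0000 0.0000 0.0000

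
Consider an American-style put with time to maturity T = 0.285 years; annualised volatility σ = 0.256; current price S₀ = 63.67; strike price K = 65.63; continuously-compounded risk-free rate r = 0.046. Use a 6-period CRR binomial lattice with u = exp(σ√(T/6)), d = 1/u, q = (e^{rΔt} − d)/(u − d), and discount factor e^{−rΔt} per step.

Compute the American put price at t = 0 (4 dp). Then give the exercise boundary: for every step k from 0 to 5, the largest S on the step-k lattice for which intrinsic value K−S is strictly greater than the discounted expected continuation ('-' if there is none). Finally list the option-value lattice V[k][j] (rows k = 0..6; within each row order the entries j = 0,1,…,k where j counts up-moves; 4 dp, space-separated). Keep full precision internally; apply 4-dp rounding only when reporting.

price = 4.2853
boundary = - - - 53.8570 56.9473 60.2149
tree:
4.2853
6.2477 2.3852
8.7724 3.8065 1.0060
11.7730 5.8768 1.7988 0.2352
14.6956 8.6827 3.1589 0.4769 0.0000
17.4596 11.7730 5.4151 0.9668 0.0000 0.0000
20.0736 14.6956 8.6827 1.9600 0.0000 0.0000 0.0000

params: Δt=0.04750 u=1.05738 d=0.94573 q=0.50565 e^(-rΔt)=0.99782
t_6 payoffs: 20.0736 14.6956 8.6827 1.9600 0.0000 0.0000 0.0000
t_5: node(5,0) S=48.1704 payoff=17.4596 vs cont=17.3164 → 17.4596 [stop]  node(5,1) S=53.8570 payoff=11.7730 vs cont=11.6298 → 11.7730 [stop]  node(5,2) S=60.2149 payoff=5.4151 vs cont=5.2719 → 5.4151 [stop]  node(5,3) S=67.3234 payoff=0.0000 vs cont=0.9668 → 0.9668 [wait]  node(5,4) S=75.2710 payoff=0.0000 vs cont=0.0000 → 0.0000 [wait]  node(5,5) S=84.1569 payoff=0.0000 vs cont=0.0000 → 0.0000 [wait]  ⇒ S*(5)=60.2149
t_4: node(4,0) S=50.9344 payoff=14.6956 vs cont=14.5524 → 14.6956 [stop]  node(4,1) S=56.9473 payoff=8.6827 vs cont=8.5395 → 8.6827 [stop]  node(4,2) S=63.6700 payoff=1.9600 vs cont=3.1589 → 3.1589 [wait]  node(4,3) S=71.1864 payoff=0.0000 vs cont=0.4769 → 0.4769 [wait]  node(4,4) S=79.5901 payoff=0.0000 vs cont=0.0000 → 0.0000 [wait]  ⇒ S*(4)=56.9473
t_3: node(3,0) S=53.8570 payoff=11.7730 vs cont=11.6298 → 11.7730 [stop]  node(3,1) S=60.2149 payoff=5.4151 vs cont=5.8768 → 5.8768 [wait]  node(3,2) S=67.3234 payoff=0.0000 vs cont=1.7988 → 1.7988 [wait]  node(3,3) S=75.2710 payoff=0.0000 vs cont=0.2352 → 0.2352 [wait]  ⇒ S*(3)=53.8570
t_2: node(2,0) S=56.9473 payoff=8.6827 vs cont=8.7724 → 8.7724 [wait]  node(2,1) S=63.6700 payoff=1.9600 vs cont=3.8065 → 3.8065 [wait]  node(2,2) S=71.1864 payoff=0.0000 vs cont=1.0060 → 1.0060 [wait]  ⇒ S*(2)=-
t_1: node(1,0) S=60.2149 payoff=5.4151 vs cont=6.2477 → 6.2477 [wait]  node(1,1) S=67.3234 payoff=0.0000 vs cont=2.3852 → 2.3852 [wait]  ⇒ S*(1)=-
t_0: node(0,0) S=63.6700 payoff=1.9600 vs cont=4.2853 → 4.2853 [wait]  ⇒ S*(0)=-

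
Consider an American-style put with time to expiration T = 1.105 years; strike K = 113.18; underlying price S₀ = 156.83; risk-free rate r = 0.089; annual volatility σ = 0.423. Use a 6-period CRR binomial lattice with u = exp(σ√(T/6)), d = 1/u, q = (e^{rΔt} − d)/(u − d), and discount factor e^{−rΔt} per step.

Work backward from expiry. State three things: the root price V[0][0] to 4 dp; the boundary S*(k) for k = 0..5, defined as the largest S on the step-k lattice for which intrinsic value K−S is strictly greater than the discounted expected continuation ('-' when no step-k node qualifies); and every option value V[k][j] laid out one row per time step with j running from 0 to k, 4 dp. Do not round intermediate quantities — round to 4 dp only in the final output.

price = 5.3210
boundary = - - - - 75.8719 90.9742
tree:
5.3210
9.0464 1.7715
15.0303 3.3618 0.2398
24.2104 6.3474 0.4876 0.0000
37.3081 11.9135 0.9913 0.0000 0.0000
49.9033 22.2058 2.0154 0.0000 0.0000 0.0000
60.4076 37.3081 4.0975 0.0000 0.0000 0.0000 0.0000

Δt=0.18417, u=1.19905, d=0.83399, q=0.50001, disc=e^(-rΔt)=0.98374
k=6 terminal: V=max(K-S,0) → 60.4076 37.3081 4.0975 0.0000 0.0000 0.0000 0.0000
k=5: j=0 S=63.2767 intr=49.9033 cont=48.0633 V=49.9033[EX]; j=1 S=90.9742 intr=22.2058 cont=20.3658 V=22.2058[EX]; j=2 S=130.7953 intr=0.0000 cont=2.0154 V=2.0154[hold]; j=3 S=188.0469 intr=0.0000 cont=0.0000 V=0.0000[hold]; j=4 S=270.3586 intr=0.0000 cont=0.0000 V=0.0000[hold]; j=5 S=388.6997 intr=0.0000 cont=0.0000 V=0.0000[hold]  S*(5)=90.9742
k=4: j=0 S=75.8719 intr=37.3081 cont=35.4681 V=37.3081[EX]; j=1 S=109.0825 intr=4.0975 cont=11.9135 V=11.9135[hold]; j=2 S=156.8300 intr=0.0000 cont=0.9913 V=0.9913[hold]; j=3 S=225.4775 intr=0.0000 cont=0.0000 V=0.0000[hold]; j=4 S=324.1733 intr=0.0000 cont=0.0000 V=0.0000[hold]  S*(4)=75.8719
k=3: j=0 S=90.9742 intr=22.2058 cont=24.2104 V=24.2104[hold]; j=1 S=130.7953 intr=0.0000 cont=6.3474 V=6.3474[hold]; j=2 S=188.0469 intr=0.0000 cont=0.4876 V=0.4876[hold]; j=3 S=270.3586 intr=0.0000 cont=0.0000 V=0.0000[hold]  S*(3)=-
k=2: j=0 S=109.0825 intr=4.0975 cont=15.0303 V=15.0303[hold]; j=1 S=156.8300 intr=0.0000 cont=3.3618 V=3.3618[hold]; j=2 S=225.4775 intr=0.0000 cont=0.2398 V=0.2398[hold]  S*(2)=-
k=1: j=0 S=130.7953 intr=0.0000 cont=9.0464 V=9.0464[hold]; j=1 S=188.0469 intr=0.0000 cont=1.7715 V=1.7715[hold]  S*(1)=-
k=0: j=0 S=156.8300 intr=0.0000 cont=5.3210 V=5.3210[hold]  S*(0)=-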